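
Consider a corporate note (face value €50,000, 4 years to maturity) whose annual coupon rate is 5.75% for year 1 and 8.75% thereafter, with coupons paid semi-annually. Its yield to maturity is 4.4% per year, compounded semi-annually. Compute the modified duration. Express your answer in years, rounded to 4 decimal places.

3.4981 years

Periodic yield y = 0.022. First find Macaulay duration:
  t   CF        PV=CF/(1+0.022)^t    t·PV
  1     1,437.50     1,406.5558     1,406.5558
  2     1,437.50     1,376.2777     2,752.5553
  3     2,187.50     2,049.2520     6,147.7561
  4     2,187.50     2,005.1390     8,020.5559
  5     2,187.50     1,961.9755     9,809.8776
  6     2,187.50     1,919.7412    11,518.4472
  7     2,187.50     1,878.4161    13,148.9124
  8    52,187.50    43,848.9629   350,791.7035
  Σ                 56,446.3202   403,596.3638
P = 56,446.3202; Macaulay duration = 403,596.3638 / 56,446.3202 = 7.15009 half-year periods = 3.57505 years.
Modified duration = D_Mac / (1 + y) = 3.57505 / 1.022 = 3.49809 years.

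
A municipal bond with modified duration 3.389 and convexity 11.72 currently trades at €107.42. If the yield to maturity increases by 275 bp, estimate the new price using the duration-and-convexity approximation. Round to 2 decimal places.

€97.88

Duration effect: -D_mod·Δy = -3.389 × (+0.0275) = -0.0931975
Convexity effect: ½·C·(Δy)² = 0.5 × 11.72 × (0.0275)² = +0.004431625
ΔP/P ≈ -0.0931975 + 0.004431625 = -0.088765875
New price ≈ 107.42 × (1 - 0.088765875) = 97.8847697075.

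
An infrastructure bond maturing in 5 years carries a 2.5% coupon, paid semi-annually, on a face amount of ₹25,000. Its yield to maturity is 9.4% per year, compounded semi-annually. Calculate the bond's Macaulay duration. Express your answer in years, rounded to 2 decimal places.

Periodic yield y = 0.047. Discount each cash flow and weight by its period:
  t   CF        PV=CF/(1+0.047)^t    t·PV
  1       312.50       298.4718       298.4718
  2       312.50       285.0734       570.1468
  3       312.50       272.2764       816.8292
  4       312.50       260.0539     1,040.2154
  5       312.50       248.3800     1,241.9000
  6       312.50       237.2302     1,423.3811
  7       312.50       226.5809     1,586.0661
  8       312.50       216.4096     1,731.2770
  9       312.50       206.6950     1,860.2546
  10   25,312.50    15,990.7275   159,907.2755
  Σ                 18,241.8986   170,475.8174
Price P = Σ PV = 18,241.8986.
Macaulay duration = Σ(t·PV) / P = 170,475.8174 / 18,241.8986 = 9.34529 half-year periods.
In years: 9.34529 / 2 = 4.67264 years.

4.67 years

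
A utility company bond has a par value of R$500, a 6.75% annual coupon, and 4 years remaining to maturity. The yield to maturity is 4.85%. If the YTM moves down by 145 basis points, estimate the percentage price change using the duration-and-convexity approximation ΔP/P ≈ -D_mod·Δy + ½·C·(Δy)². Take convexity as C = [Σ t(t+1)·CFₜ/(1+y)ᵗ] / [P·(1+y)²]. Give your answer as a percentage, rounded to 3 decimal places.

+5.216%

With y = 0.0485:
  t   CF        PV=CF/(1+0.0485)^t    t·PV        t(t+1)·PV
  1        33.75        32.1888        32.1888          64.3777
  2        33.75        30.6999        61.3998         184.1994
  3        33.75        29.2798        87.8395         351.3579
  4       533.75       441.6357     1,766.5427       8,832.7135
  Σ                    533.8042     1,947.9708       9,432.6485
P = 533.8042; D_Mac = 3.64922 yrs; D_mod = 3.48042 yrs; C = 16.07366.
Duration effect: -3.48042 × (-0.0145) = +0.050466
Convexity effect: 0.5 × 16.07366 × (-0.0145)² = +0.0016897
ΔP/P ≈ +0.050466 + 0.0016897 = +0.052156 = +5.2156%.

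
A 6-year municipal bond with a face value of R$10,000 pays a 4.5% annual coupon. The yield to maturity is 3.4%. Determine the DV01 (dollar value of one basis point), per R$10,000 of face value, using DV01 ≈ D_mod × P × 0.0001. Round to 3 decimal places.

R$5.540

Periodic yield y = 0.034.
  t   CF        PV=CF/(1+0.034)^t    t·PV
  1       450.00       435.2031       435.2031
  2       450.00       420.8927       841.7855
  3       450.00       407.0529     1,221.1588
  4       450.00       393.6682     1,574.6729
  5       450.00       380.7236     1,903.6181
  6    10,450.00     8,550.5304    51,303.1827
  Σ                 10,588.0711    57,279.6211
P = 10,588.0711; D_Mac = 5.40983 yrs; D_mod = 5.23194 yrs.
DV01 ≈ 5.23194 × 10,588.0711 × 0.0001 = 5.539615.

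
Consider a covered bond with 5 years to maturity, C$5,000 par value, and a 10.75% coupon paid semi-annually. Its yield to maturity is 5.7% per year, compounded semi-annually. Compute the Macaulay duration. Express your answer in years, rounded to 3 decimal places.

Periodic yield y = 0.0285. Discount each cash flow and weight by its period:
  t   CF        PV=CF/(1+0.0285)^t    t·PV
  1       268.75       261.3029       261.3029
  2       268.75       254.0621       508.1242
  3       268.75       247.0220       741.0659
  4       268.75       240.1769       960.7077
  5       268.75       233.5216     1,167.6078
  6       268.75       227.0506     1,362.3037
  7       268.75       220.7590     1,545.3129
  8       268.75       214.6417     1,717.1336
  9       268.75       208.6939     1,878.2453
  10    5,268.75     3,977.9987    39,779.9865
  Σ                  6,085.2293    49,921.7907
Price P = Σ PV = 6,085.2293.
Macaulay duration = Σ(t·PV) / P = 49,921.7907 / 6,085.2293 = 8.20376 half-year periods.
In years: 8.20376 / 2 = 4.10188 years.

4.102 years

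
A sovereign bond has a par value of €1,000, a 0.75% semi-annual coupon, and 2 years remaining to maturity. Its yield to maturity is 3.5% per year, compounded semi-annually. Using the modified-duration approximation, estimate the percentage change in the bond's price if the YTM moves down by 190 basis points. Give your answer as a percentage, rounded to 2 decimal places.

+3.71%

Periodic yield y = 0.0175. Modified duration first:
  t   CF        PV=CF/(1+0.0175)^t    t·PV
  1         3.75         3.6855         3.6855
  2         3.75         3.6221         7.2442
  3         3.75         3.5598        10.6795
  4     1,003.75       936.4571     3,745.8284
  Σ                    947.3245     3,767.4376
P = 947.3245; D_Mac = 3.97692 half-year periods = 1.98846 yrs; D_mod = 1.98846/(1+0.0175) = 1.95426 yrs.
ΔP/P ≈ -D_mod · Δy = -1.95426 × (-0.019) = +0.037131 = +3.7131%.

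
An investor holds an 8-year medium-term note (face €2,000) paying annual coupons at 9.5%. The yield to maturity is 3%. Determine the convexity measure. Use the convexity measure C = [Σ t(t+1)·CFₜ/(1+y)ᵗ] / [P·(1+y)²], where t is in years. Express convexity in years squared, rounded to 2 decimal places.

With y = 0.03:
  t   CF        PV=CF/(1+0.03)^t    t·PV        t(t+1)·PV
  1       190.00       184.4660       184.4660         368.9320
  2       190.00       179.0932       358.1864       1,074.5593
  3       190.00       173.8769       521.6307       2,086.5230
  4       190.00       168.8125       675.2502       3,376.2508
  5       190.00       163.8957       819.4783       4,916.8701
  6       190.00       159.1220       954.7321       6,683.1244
  7       190.00       154.4874     1,081.4117       8,651.2937
  8     2,190.00     1,728.8062    13,830.4498     124,474.0481
  Σ                  2,912.5600    18,425.6053     151,631.6013
P = 2,912.5600.
Convexity = Σ t(t+1)·PV / [P·(1+y)²] = 151,631.6013 / (2,912.5600 × 1.060900) = 49.07275.

49.07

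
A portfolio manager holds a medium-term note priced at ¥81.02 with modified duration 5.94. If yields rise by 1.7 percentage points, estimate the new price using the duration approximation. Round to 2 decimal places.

¥72.84

Duration approximation: ΔP/P ≈ -D_mod · Δy = -5.94 × (+0.017) = -0.100980.
New price ≈ 81.02 × (1 - 0.100980) = 72.8386004.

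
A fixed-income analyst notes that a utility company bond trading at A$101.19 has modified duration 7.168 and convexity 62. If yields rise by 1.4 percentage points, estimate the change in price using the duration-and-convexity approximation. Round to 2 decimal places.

Duration effect: -D_mod·Δy = -7.168 × (+0.014) = -0.100352
Convexity effect: ½·C·(Δy)² = 0.5 × 62 × (0.014)² = +0.0060760
ΔP/P ≈ -0.100352 + 0.0060760 = -0.094276
ΔP ≈ 101.19 × (-0.094276) = -9.53978844.

-A$9.54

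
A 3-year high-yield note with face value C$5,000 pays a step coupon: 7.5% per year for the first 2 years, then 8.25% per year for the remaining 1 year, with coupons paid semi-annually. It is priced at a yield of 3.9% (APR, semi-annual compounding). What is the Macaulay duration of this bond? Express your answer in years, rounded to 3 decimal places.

2.756 years

Periodic yield y = 0.0195. Discount each cash flow and weight by its period:
  t   CF        PV=CF/(1+0.0195)^t    t·PV
  1       187.50       183.9137       183.9137
  2       187.50       180.3960       360.7919
  3       187.50       176.9455       530.8366
  4       187.50       173.5611       694.2443
  5       206.25       187.2655       936.3276
  6     5,206.25     4,636.6214    27,819.7286
  Σ                  5,538.7032    30,525.8427
Price P = Σ PV = 5,538.7032.
Macaulay duration = Σ(t·PV) / P = 30,525.8427 / 5,538.7032 = 5.51137 half-year periods.
In years: 5.51137 / 2 = 2.75569 years.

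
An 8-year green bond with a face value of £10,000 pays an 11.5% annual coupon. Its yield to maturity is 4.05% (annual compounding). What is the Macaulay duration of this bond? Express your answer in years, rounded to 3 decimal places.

Periodic yield y = 0.0405. Discount each cash flow and weight by its year:
  t   CF        PV=CF/(1+0.0405)^t    t·PV
  1     1,150.00     1,105.2379     1,105.2379
  2     1,150.00     1,062.2180     2,124.4361
  3     1,150.00     1,020.8727     3,062.6181
  4     1,150.00       981.1367     3,924.5466
  5     1,150.00       942.9473     4,714.7365
  6     1,150.00       906.2444     5,437.4664
  7     1,150.00       870.9701     6,096.7907
  8    11,150.00     8,115.9281    64,927.4248
  Σ                 15,005.5551    91,393.2570
Price P = Σ PV = 15,005.5551.
Macaulay duration = Σ(t·PV) / P = 91,393.2570 / 15,005.5551 = 6.09063 years.

6.091 years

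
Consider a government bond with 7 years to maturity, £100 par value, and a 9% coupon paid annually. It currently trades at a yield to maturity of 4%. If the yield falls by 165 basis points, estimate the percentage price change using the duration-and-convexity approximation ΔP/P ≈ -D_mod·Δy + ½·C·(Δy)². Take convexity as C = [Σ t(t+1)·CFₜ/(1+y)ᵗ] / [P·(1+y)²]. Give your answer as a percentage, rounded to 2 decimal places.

+9.56%

With y = 0.04:
  t   CF        PV=CF/(1+0.04)^t    t·PV        t(t+1)·PV
  1         9.00         8.6538         8.6538          17.3077
  2         9.00         8.3210        16.6420          49.9260
  3         9.00         8.0010        24.0029          96.0116
  4         9.00         7.6932        30.7730         153.8648
  5         9.00         7.3973        36.9867         221.9203
  6         9.00         7.1128        42.6770         298.7389
  7       109.00        82.8310       579.8173       4,638.5383
  Σ                    130.0103       739.5527       5,476.3076
P = 130.0103; D_Mac = 5.68842 yrs; D_mod = 5.46963 yrs; C = 38.94426.
Duration effect: -5.46963 × (-0.0165) = +0.090249
Convexity effect: 0.5 × 38.94426 × (-0.0165)² = +0.0053013
ΔP/P ≈ +0.090249 + 0.0053013 = +0.095550 = +9.5550%.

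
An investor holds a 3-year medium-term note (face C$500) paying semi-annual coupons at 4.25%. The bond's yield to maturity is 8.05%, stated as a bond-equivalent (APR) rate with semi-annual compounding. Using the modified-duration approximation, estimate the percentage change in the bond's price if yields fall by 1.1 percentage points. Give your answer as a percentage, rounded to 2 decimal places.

+3.00%

Periodic yield y = 0.04025. Modified duration first:
  t   CF        PV=CF/(1+0.04025)^t    t·PV
  1       10.625        10.2139        10.2139
  2       10.625         9.8187        19.6374
  3       10.625         9.4388        28.3163
  4       10.625         9.0736        36.2943
  5       10.625         8.7225        43.6124
  6      510.625       402.9728     2,417.8368
  Σ                    450.2402     2,555.9111
P = 450.2402; D_Mac = 5.67677 half-year periods = 2.83839 yrs; D_mod = 2.83839/(1+0.04025) = 2.72856 yrs.
ΔP/P ≈ -D_mod · Δy = -2.72856 × (-0.011) = +0.030014 = +3.0014%.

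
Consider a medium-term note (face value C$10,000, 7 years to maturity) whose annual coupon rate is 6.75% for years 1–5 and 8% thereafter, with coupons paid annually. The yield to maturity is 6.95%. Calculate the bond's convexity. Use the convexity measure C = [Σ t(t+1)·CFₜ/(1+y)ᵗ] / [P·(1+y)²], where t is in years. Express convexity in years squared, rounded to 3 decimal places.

37.961

With y = 0.0695:
  t   CF        PV=CF/(1+0.0695)^t    t·PV        t(t+1)·PV
  1       675.00       631.1360       631.1360       1,262.2721
  2       675.00       590.1225     1,180.2451       3,540.7352
  3       675.00       551.7742     1,655.3227       6,621.2906
  4       675.00       515.9179     2,063.6717      10,318.3585
  5       675.00       482.3917     2,411.9585      14,471.7511
  6       800.00       534.5708     3,207.4250      22,451.9747
  7    10,800.00     6,747.7383    47,234.1683     377,873.3468
  Σ                 10,053.6516    58,383.9273     436,539.7289
P = 10,053.6516.
Convexity = Σ t(t+1)·PV / [P·(1+y)²] = 436,539.7289 / (10,053.6516 × 1.143830) = 37.96106.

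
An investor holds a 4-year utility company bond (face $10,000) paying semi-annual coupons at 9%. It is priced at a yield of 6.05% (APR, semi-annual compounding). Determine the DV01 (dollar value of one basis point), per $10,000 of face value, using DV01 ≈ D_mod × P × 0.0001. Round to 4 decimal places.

Periodic yield y = 0.03025.
  t   CF        PV=CF/(1+0.03025)^t    t·PV
  1       450.00       436.7872       436.7872
  2       450.00       423.9623       847.9247
  3       450.00       411.5140     1,234.5421
  4       450.00       399.4312     1,597.7249
  5       450.00       387.7032     1,938.5161
  6       450.00       376.3195     2,257.9173
  7       450.00       365.2701     2,556.8909
  8    10,450.00     8,233.3259    65,866.6070
  Σ                 11,034.3135    76,736.9100
P = 11,034.3135; D_Mac = 6.95439 half-year periods = 3.47719 yrs; D_mod = 3.37510 yrs.
DV01 ≈ 3.37510 × 11,034.3135 × 0.0001 = 3.724189.

$3.7242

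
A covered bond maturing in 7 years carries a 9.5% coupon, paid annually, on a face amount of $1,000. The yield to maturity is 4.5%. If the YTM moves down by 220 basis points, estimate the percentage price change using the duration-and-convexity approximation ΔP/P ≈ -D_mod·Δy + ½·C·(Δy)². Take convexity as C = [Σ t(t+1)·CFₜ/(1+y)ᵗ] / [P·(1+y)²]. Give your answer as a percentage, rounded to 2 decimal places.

+12.77%

With y = 0.045:
  t   CF        PV=CF/(1+0.045)^t    t·PV        t(t+1)·PV
  1        95.00        90.9091        90.9091         181.8182
  2        95.00        86.9943       173.9887         521.9661
  3        95.00        83.2482       249.7445         998.9781
  4        95.00        79.6633       318.6533       1,593.2666
  5        95.00        76.2328       381.1642       2,286.9855
  6        95.00        72.9501       437.7006       3,063.9040
  7     1,095.00       804.6372     5,632.4601      45,059.6810
  Σ                  1,294.6350     7,284.6206      53,706.5994
P = 1,294.6350; D_Mac = 5.62678 yrs; D_mod = 5.38447 yrs; C = 37.98811.
Duration effect: -5.38447 × (-0.022) = +0.118458
Convexity effect: 0.5 × 37.98811 × (-0.022)² = +0.0091931
ΔP/P ≈ +0.118458 + 0.0091931 = +0.127652 = +12.7652%.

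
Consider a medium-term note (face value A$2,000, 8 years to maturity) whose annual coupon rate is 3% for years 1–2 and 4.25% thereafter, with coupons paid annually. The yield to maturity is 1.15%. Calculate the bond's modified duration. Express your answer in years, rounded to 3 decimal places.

Periodic yield y = 0.0115. First find Macaulay duration:
  t   CF        PV=CF/(1+0.0115)^t    t·PV
  1        60.00        59.3178        59.3178
  2        60.00        58.6434       117.2869
  3        85.00        82.1337       246.4010
  4        85.00        81.1999       324.7995
  5        85.00        80.2767       401.3835
  6        85.00        79.3640       476.1841
  7        85.00        78.4617       549.2319
  8     2,085.00     1,902.7379    15,221.9030
  Σ                  2,422.1351    17,396.5077
P = 2,422.1351; Macaulay duration = 17,396.5077 / 2,422.1351 = 7.18230 years.
Modified duration = D_Mac / (1 + y) = 7.18230 / 1.0115 = 7.10065 years.

7.101 years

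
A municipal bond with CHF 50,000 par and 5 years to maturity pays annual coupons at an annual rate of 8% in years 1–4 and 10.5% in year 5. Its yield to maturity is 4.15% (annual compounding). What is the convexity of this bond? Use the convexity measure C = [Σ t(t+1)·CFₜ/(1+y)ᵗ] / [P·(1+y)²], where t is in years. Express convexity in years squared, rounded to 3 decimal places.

23.109

With y = 0.0415:
  t   CF        PV=CF/(1+0.0415)^t    t·PV        t(t+1)·PV
  1     4,000.00     3,840.6145     3,840.6145       7,681.2290
  2     4,000.00     3,687.5799     7,375.1599      22,125.4796
  3     4,000.00     3,540.6432    10,621.9297      42,487.7188
  4     4,000.00     3,399.5614    13,598.2457      67,991.2287
  5    55,250.00    45,085.3983   225,426.9916   1,352,561.9496
  Σ                 59,553.7974   260,862.9414   1,492,847.6058
P = 59,553.7974.
Convexity = Σ t(t+1)·PV / [P·(1+y)²] = 1,492,847.6058 / (59,553.7974 × 1.084722) = 23.10934.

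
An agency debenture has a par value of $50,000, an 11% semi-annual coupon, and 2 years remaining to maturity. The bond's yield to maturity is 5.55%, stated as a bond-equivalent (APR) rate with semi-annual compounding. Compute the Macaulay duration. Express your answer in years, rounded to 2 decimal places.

1.86 years

Periodic yield y = 0.02775. Discount each cash flow and weight by its period:
  t   CF        PV=CF/(1+0.02775)^t    t·PV
  1     2,750.00     2,675.7480     2,675.7480
  2     2,750.00     2,603.5008     5,207.0017
  3     2,750.00     2,533.2044     7,599.6133
  4    52,750.00    47,279.4616   189,117.8463
  Σ                 55,091.9148   204,600.2093
Price P = Σ PV = 55,091.9148.
Macaulay duration = Σ(t·PV) / P = 204,600.2093 / 55,091.9148 = 3.71380 half-year periods.
In years: 3.71380 / 2 = 1.85690 years.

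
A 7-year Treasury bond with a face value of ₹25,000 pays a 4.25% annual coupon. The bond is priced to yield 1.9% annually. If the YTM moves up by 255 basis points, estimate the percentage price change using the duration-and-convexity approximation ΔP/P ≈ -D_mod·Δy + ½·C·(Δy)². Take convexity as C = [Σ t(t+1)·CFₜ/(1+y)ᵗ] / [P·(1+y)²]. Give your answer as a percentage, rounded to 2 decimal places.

-14.17%

With y = 0.019:
  t   CF        PV=CF/(1+0.019)^t    t·PV        t(t+1)·PV
  1     1,062.50     1,042.6889     1,042.6889       2,085.3778
  2     1,062.50     1,023.2472     2,046.4944       6,139.4833
  3     1,062.50     1,004.1680     3,012.5041      12,050.0163
  4     1,062.50       985.4446     3,941.7783      19,708.8915
  5     1,062.50       967.0702     4,835.3512      29,012.1072
  6     1,062.50       949.0385     5,694.2310      39,859.6173
  7    26,062.50    22,845.2957   159,917.0701   1,279,336.5607
  Σ                 28,816.9532   180,490.1180   1,388,192.0541
P = 28,816.9532; D_Mac = 6.26333 yrs; D_mod = 6.14655 yrs; C = 46.39307.
Duration effect: -6.14655 × (+0.0255) = -0.156737
Convexity effect: 0.5 × 46.39307 × (0.0255)² = +0.0150835
ΔP/P ≈ -0.156737 + 0.0150835 = -0.141653 = -14.1653%.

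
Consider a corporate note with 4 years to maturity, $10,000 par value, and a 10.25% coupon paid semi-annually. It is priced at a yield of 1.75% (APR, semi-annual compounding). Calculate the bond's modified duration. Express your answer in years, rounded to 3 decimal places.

Periodic yield y = 0.00875. First find Macaulay duration:
  t   CF        PV=CF/(1+0.00875)^t    t·PV
  1       512.50       508.0545       508.0545
  2       512.50       503.6476     1,007.2952
  3       512.50       499.2789     1,497.8367
  4       512.50       494.9481     1,979.7925
  5       512.50       490.6549     2,453.2744
  6       512.50       486.3989     2,918.3934
  7       512.50       482.1798     3,375.2588
  8    10,512.50     9,804.7749    78,438.1991
  Σ                 13,269.9377    92,178.1047
P = 13,269.9377; Macaulay duration = 92,178.1047 / 13,269.9377 = 6.94639 half-year periods = 3.47319 years.
Modified duration = D_Mac / (1 + y) = 3.47319 / 1.00875 = 3.44307 years.

3.443 years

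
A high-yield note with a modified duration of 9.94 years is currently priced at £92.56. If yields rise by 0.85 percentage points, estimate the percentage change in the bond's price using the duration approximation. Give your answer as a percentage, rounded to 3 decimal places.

Duration approximation: ΔP/P ≈ -D_mod · Δy = -9.94 × (+0.0085) = -0.084490.
As a percentage: -8.4490%.

-8.449%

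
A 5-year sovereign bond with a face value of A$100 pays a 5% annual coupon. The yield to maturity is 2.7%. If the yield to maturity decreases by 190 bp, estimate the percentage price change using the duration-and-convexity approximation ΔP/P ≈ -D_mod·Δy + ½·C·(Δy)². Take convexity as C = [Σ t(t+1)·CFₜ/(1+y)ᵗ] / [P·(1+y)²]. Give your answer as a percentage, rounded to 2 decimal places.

With y = 0.027:
  t   CF        PV=CF/(1+0.027)^t    t·PV        t(t+1)·PV
  1         5.00         4.8685         4.8685           9.7371
  2         5.00         4.7406         9.4811          28.4433
  3         5.00         4.6159        13.8478          55.3911
  4         5.00         4.4946        17.9783          89.8914
  5       105.00        91.9046       459.5228       2,757.1369
  Σ                    110.6242       505.6985       2,940.5999
P = 110.6242; D_Mac = 4.57132 yrs; D_mod = 4.45114 yrs; C = 25.20258.
Duration effect: -4.45114 × (-0.019) = +0.084572
Convexity effect: 0.5 × 25.20258 × (-0.019)² = +0.0045491
ΔP/P ≈ +0.084572 + 0.0045491 = +0.089121 = +8.9121%.

+8.91%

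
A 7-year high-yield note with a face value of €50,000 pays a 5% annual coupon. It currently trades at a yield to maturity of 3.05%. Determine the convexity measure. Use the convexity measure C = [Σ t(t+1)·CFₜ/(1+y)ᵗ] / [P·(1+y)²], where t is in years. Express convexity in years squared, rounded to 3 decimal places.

44.097

With y = 0.0305:
  t   CF        PV=CF/(1+0.0305)^t    t·PV        t(t+1)·PV
  1     2,500.00     2,426.0068     2,426.0068       4,852.0136
  2     2,500.00     2,354.2036     4,708.4072      14,125.2215
  3     2,500.00     2,284.5256     6,853.5767      27,414.3066
  4     2,500.00     2,216.9098     8,867.6392      44,338.1961
  5     2,500.00     2,151.2953    10,756.4765      64,538.8590
  6     2,500.00     2,087.6228    12,525.7368      87,680.1577
  7    52,500.00    42,542.5316   297,797.7215   2,382,381.7722
  Σ                 56,063.0955   343,935.5647   2,625,330.5268
P = 56,063.0955.
Convexity = Σ t(t+1)·PV / [P·(1+y)²] = 2,625,330.5268 / (56,063.0955 × 1.061930) = 44.09719.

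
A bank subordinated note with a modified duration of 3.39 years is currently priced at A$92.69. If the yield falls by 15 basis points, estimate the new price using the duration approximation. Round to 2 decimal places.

Duration approximation: ΔP/P ≈ -D_mod · Δy = -3.39 × (-0.0015) = +0.005085.
New price ≈ 92.69 × (1 + 0.005085) = 93.16132865.

A$93.16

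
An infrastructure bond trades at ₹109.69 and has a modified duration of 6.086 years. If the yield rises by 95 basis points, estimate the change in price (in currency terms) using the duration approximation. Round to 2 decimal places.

Duration approximation: ΔP/P ≈ -D_mod · Δy = -6.086 × (+0.0095) = -0.057817.
ΔP ≈ 109.69 × (-0.057817) = -6.34194673.

-₹6.34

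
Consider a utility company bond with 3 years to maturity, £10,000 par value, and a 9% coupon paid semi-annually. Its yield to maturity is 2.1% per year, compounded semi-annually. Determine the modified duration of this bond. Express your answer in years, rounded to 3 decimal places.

2.697 years

Periodic yield y = 0.0105. First find Macaulay duration:
  t   CF        PV=CF/(1+0.0105)^t    t·PV
  1       450.00       445.3241       445.3241
  2       450.00       440.6968       881.3936
  3       450.00       436.1175     1,308.3526
  4       450.00       431.5859     1,726.3436
  5       450.00       427.1013     2,135.5067
  6    10,450.00     9,815.1826    58,891.0956
  Σ                 11,996.0082    65,388.0161
P = 11,996.0082; Macaulay duration = 65,388.0161 / 11,996.0082 = 5.45081 half-year periods = 2.72541 years.
Modified duration = D_Mac / (1 + y) = 2.72541 / 1.0105 = 2.69709 years.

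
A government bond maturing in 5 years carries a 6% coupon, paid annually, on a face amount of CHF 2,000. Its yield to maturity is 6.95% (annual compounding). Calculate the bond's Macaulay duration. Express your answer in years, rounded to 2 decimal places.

4.45 years

Periodic yield y = 0.0695. Discount each cash flow and weight by its year:
  t   CF        PV=CF/(1+0.0695)^t    t·PV
  1       120.00       112.2020       112.2020
  2       120.00       104.9107       209.8213
  3       120.00        98.0932       294.2796
  4       120.00        91.7187       366.8750
  5     2,120.00     1,515.0673     7,575.3364
  Σ                  1,921.9918     8,558.5142
Price P = Σ PV = 1,921.9918.
Macaulay duration = Σ(t·PV) / P = 8,558.5142 / 1,921.9918 = 4.45294 years.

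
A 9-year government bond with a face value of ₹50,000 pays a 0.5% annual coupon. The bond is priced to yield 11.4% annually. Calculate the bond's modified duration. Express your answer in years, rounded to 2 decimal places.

Periodic yield y = 0.114. First find Macaulay duration:
  t   CF        PV=CF/(1+0.114)^t    t·PV
  1       250.00       224.4165       224.4165
  2       250.00       201.4511       402.9022
  3       250.00       180.8358       542.5074
  4       250.00       162.3302       649.3207
  5       250.00       145.7183       728.5914
  6       250.00       130.8064       784.8382
  7       250.00       117.4204       821.9430
  8       250.00       105.4043       843.2347
  9    50,250.00    19,018.1973   171,163.7757
  Σ                 20,286.5803   176,161.5298
P = 20,286.5803; Macaulay duration = 176,161.5298 / 20,286.5803 = 8.68365 years.
Modified duration = D_Mac / (1 + y) = 8.68365 / 1.114 = 7.79502 years.

7.80 years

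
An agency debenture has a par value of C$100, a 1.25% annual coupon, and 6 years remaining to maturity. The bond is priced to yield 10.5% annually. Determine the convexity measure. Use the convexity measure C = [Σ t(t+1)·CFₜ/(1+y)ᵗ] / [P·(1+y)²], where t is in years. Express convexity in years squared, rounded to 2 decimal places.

32.53

With y = 0.105:
  t   CF        PV=CF/(1+0.105)^t    t·PV        t(t+1)·PV
  1         1.25         1.1312         1.1312           2.2624
  2         1.25         1.0237         2.0475           6.1424
  3         1.25         0.9265         2.7794          11.1174
  4         1.25         0.8384         3.3537          16.7684
  5         1.25         0.7587         3.7937          22.7625
  6       101.25        55.6188       333.7126       2,335.9883
  Σ                     60.2973       346.8181       2,395.0414
P = 60.2973.
Convexity = Σ t(t+1)·PV / [P·(1+y)²] = 2,395.0414 / (60.2973 × 1.221025) = 32.53047.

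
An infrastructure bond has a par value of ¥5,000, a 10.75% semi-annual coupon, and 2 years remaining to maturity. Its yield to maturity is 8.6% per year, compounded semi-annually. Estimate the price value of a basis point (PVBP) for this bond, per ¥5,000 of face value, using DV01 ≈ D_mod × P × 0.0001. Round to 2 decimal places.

¥0.92

Periodic yield y = 0.043.
  t   CF        PV=CF/(1+0.043)^t    t·PV
  1       268.75       257.6702       257.6702
  2       268.75       247.0472       494.0943
  3       268.75       236.8621       710.5863
  4     5,268.75     4,452.1558    17,808.6234
  Σ                  5,193.7353    19,270.9741
P = 5,193.7353; D_Mac = 3.71043 half-year periods = 1.85521 yrs; D_mod = 1.77873 yrs.
DV01 ≈ 1.77873 × 5,193.7353 × 0.0001 = 0.923824.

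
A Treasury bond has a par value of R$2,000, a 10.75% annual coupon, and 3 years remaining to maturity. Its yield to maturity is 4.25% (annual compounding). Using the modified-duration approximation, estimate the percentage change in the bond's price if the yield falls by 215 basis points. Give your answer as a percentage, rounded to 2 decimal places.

+5.65%

Periodic yield y = 0.0425. Modified duration first:
  t   CF        PV=CF/(1+0.0425)^t    t·PV
  1       215.00       206.2350       206.2350
  2       215.00       197.8273       395.6547
  3     2,215.00     1,954.9945     5,864.9835
  Σ                  2,359.0569     6,466.8732
P = 2,359.0569; D_Mac = 2.74130 yrs; D_mod = 2.74130/(1+0.0425) = 2.62954 yrs.
ΔP/P ≈ -D_mod · Δy = -2.62954 × (-0.0215) = +0.056535 = +5.6535%.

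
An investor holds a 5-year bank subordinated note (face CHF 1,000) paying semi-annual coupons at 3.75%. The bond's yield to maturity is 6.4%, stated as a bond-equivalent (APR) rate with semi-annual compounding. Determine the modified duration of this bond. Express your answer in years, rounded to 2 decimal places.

Periodic yield y = 0.032. First find Macaulay duration:
  t   CF        PV=CF/(1+0.032)^t    t·PV
  1        18.75        18.1686        18.1686
  2        18.75        17.6052        35.2105
  3        18.75        17.0593        51.1780
  4        18.75        16.5304        66.1215
  5        18.75        16.0178        80.0890
  6        18.75        15.5211        93.1267
  7        18.75        15.0398       105.2789
  8        18.75        14.5735       116.5880
  9        18.75        14.1216       127.0944
  10    1,018.75       743.4823     7,434.8233
  Σ                    888.1197     8,127.6788
P = 888.1197; Macaulay duration = 8,127.6788 / 888.1197 = 9.15156 half-year periods = 4.57578 years.
Modified duration = D_Mac / (1 + y) = 4.57578 / 1.032 = 4.43389 years.

4.43 years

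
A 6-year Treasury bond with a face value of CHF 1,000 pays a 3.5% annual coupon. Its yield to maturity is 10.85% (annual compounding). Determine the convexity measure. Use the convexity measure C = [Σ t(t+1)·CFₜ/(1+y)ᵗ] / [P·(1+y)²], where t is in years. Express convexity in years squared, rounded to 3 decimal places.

29.660

With y = 0.1085:
  t   CF        PV=CF/(1+0.1085)^t    t·PV        t(t+1)·PV
  1        35.00        31.5742        31.5742          63.1484
  2        35.00        28.4837        56.9674         170.9023
  3        35.00        25.6957        77.0872         308.3488
  4        35.00        23.1806        92.7225         463.6126
  5        35.00        20.9117       104.5586         627.3513
  6     1,035.00       557.8612     3,347.1673      23,430.1709
  Σ                    687.7072     3,710.0772      25,063.5342
P = 687.7072.
Convexity = Σ t(t+1)·PV / [P·(1+y)²] = 25,063.5342 / (687.7072 × 1.228772) = 29.65974.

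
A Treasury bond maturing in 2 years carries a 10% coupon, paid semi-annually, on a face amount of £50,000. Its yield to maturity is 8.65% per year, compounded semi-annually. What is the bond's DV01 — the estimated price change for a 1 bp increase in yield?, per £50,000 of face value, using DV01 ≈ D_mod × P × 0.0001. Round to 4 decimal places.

Periodic yield y = 0.04325.
  t   CF        PV=CF/(1+0.04325)^t    t·PV
  1     2,500.00     2,396.3575     2,396.3575
  2     2,500.00     2,297.0118     4,594.0236
  3     2,500.00     2,201.7846     6,605.3538
  4    52,500.00    44,320.6101   177,282.4403
  Σ                 51,215.7640   190,878.1752
P = 51,215.7640; D_Mac = 3.72694 half-year periods = 1.86347 yrs; D_mod = 1.78622 yrs.
DV01 ≈ 1.78622 × 51,215.7640 × 0.0001 = 9.148247.

£9.1482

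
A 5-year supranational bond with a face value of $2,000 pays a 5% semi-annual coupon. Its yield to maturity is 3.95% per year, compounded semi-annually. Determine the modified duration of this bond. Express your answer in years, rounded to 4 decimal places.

4.4124 years

Periodic yield y = 0.01975. First find Macaulay duration:
  t   CF        PV=CF/(1+0.01975)^t    t·PV
  1        50.00        49.0316        49.0316
  2        50.00        48.0820        96.1640
  3        50.00        47.1508       141.4523
  4        50.00        46.2376       184.9503
  5        50.00        45.3421       226.7104
  6        50.00        44.4639       266.7835
  7        50.00        43.6028       305.2193
  8        50.00        42.7583       342.0663
  9        50.00        41.9302       377.3715
  10    2,050.00     1,685.8414    16,858.4142
  Σ                  2,094.4406    18,848.1636
P = 2,094.4406; Macaulay duration = 18,848.1636 / 2,094.4406 = 8.99914 half-year periods = 4.49957 years.
Modified duration = D_Mac / (1 + y) = 4.49957 / 1.01975 = 4.41242 years.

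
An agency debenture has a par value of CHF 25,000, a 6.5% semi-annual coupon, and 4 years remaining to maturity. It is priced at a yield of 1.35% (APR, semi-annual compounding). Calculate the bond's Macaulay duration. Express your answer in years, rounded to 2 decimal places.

3.63 years

Periodic yield y = 0.00675. Discount each cash flow and weight by its period:
  t   CF        PV=CF/(1+0.00675)^t    t·PV
  1       812.50       807.0524       807.0524
  2       812.50       801.6413     1,603.2826
  3       812.50       796.2665     2,388.7996
  4       812.50       790.9278     3,163.7110
  5       812.50       785.6248     3,928.1239
  6       812.50       780.3574     4,682.1443
  7       812.50       775.1253     5,425.8770
  8    25,812.50    24,460.0287   195,680.2298
  Σ                 29,997.0242   217,679.2206
Price P = Σ PV = 29,997.0242.
Macaulay duration = Σ(t·PV) / P = 217,679.2206 / 29,997.0242 = 7.25669 half-year periods.
In years: 7.25669 / 2 = 3.62835 years.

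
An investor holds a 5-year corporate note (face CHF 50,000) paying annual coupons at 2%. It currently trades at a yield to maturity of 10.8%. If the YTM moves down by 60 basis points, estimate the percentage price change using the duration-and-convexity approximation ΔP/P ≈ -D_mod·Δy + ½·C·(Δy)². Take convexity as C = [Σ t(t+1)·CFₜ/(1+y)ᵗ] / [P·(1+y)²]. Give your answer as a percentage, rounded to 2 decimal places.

With y = 0.108:
  t   CF        PV=CF/(1+0.108)^t    t·PV        t(t+1)·PV
  1     1,000.00       902.5271       902.5271       1,805.0542
  2     1,000.00       814.5551     1,629.1102       4,887.3307
  3     1,000.00       735.1581     2,205.4742       8,821.8966
  4     1,000.00       663.5000     2,654.0002      13,270.0010
  5    51,000.00    30,540.1647   152,700.8233     916,204.9395
  Σ                 33,655.9049   160,091.9349     944,989.2220
P = 33,655.9049; D_Mac = 4.75673 yrs; D_mod = 4.29307 yrs; C = 22.87105.
Duration effect: -4.29307 × (-0.006) = +0.025758
Convexity effect: 0.5 × 22.87105 × (-0.006)² = +0.0004117
ΔP/P ≈ +0.025758 + 0.0004117 = +0.026170 = +2.6170%.

+2.62%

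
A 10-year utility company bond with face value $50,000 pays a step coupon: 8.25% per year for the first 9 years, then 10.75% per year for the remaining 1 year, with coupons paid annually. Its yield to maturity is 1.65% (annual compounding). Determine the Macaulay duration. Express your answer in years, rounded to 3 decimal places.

7.847 years

Periodic yield y = 0.0165. Discount each cash flow and weight by its year:
  t   CF        PV=CF/(1+0.0165)^t    t·PV
  1     4,125.00     4,058.0423     4,058.0423
  2     4,125.00     3,992.1715     7,984.3429
  3     4,125.00     3,927.3699    11,782.1096
  4     4,125.00     3,863.6201    15,454.4806
  5     4,125.00     3,800.9052    19,004.5260
  6     4,125.00     3,739.2083    22,435.2496
  7     4,125.00     3,678.5128    25,749.5896
  8     4,125.00     3,618.8026    28,950.4205
  9     4,125.00     3,560.0615    32,040.5539
  10   55,375.00    47,015.3755   470,153.7555
  Σ                 81,254.0697   637,613.0705
Price P = Σ PV = 81,254.0697.
Macaulay duration = Σ(t·PV) / P = 637,613.0705 / 81,254.0697 = 7.84715 years.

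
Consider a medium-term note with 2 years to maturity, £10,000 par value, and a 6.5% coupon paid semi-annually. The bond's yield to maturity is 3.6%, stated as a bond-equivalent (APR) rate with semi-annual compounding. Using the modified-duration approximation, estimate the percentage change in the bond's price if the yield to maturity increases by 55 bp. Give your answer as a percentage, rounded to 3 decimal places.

Periodic yield y = 0.018. Modified duration first:
  t   CF        PV=CF/(1+0.018)^t    t·PV
  1       325.00       319.2534       319.2534
  2       325.00       313.6085       627.2170
  3       325.00       308.0633       924.1900
  4    10,325.00     9,613.8856    38,455.5423
  Σ                 10,554.8108    40,326.2027
P = 10,554.8108; D_Mac = 3.82065 half-year periods = 1.91032 yrs; D_mod = 1.91032/(1+0.018) = 1.87655 yrs.
ΔP/P ≈ -D_mod · Δy = -1.87655 × (+0.0055) = -0.010321 = -1.0321%.

-1.032%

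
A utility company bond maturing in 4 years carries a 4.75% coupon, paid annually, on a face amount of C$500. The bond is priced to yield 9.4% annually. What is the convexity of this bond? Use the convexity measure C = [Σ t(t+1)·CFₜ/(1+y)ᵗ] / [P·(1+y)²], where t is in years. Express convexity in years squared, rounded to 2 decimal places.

With y = 0.094:
  t   CF        PV=CF/(1+0.094)^t    t·PV        t(t+1)·PV
  1        23.75        21.7093        21.7093          43.4186
  2        23.75        19.8440        39.6880         119.0639
  3        23.75        18.1389        54.4168         217.6672
  4       523.75       365.6409     1,462.5635       7,312.8176
  Σ                    425.3331     1,578.3776       7,692.9674
P = 425.3331.
Convexity = Σ t(t+1)·PV / [P·(1+y)²] = 7,692.9674 / (425.3331 × 1.196836) = 15.11228.

15.11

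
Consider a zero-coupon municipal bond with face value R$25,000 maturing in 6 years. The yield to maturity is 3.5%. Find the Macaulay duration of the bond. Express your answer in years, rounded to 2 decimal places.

A zero-coupon bond has a single cash flow at maturity, so its Macaulay duration equals its maturity: 6 years.

6.00 years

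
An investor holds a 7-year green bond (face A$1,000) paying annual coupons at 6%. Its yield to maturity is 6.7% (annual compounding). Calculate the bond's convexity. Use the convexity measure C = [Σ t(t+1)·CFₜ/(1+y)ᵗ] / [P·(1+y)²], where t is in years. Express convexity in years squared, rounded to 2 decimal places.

With y = 0.067:
  t   CF        PV=CF/(1+0.067)^t    t·PV        t(t+1)·PV
  1        60.00        56.2324        56.2324         112.4649
  2        60.00        52.7014       105.4029         316.2086
  3        60.00        49.3922       148.1765         592.7059
  4        60.00        46.2907       185.1627         925.8136
  5        60.00        43.3840       216.9198       1,301.5187
  6        60.00        40.6598       243.9585       1,707.7096
  7     1,060.00       673.2168     4,712.5174      37,700.1394
  Σ                    961.8772     5,668.3702      42,656.5607
P = 961.8772.
Convexity = Σ t(t+1)·PV / [P·(1+y)²] = 42,656.5607 / (961.8772 × 1.138489) = 38.95268.

38.95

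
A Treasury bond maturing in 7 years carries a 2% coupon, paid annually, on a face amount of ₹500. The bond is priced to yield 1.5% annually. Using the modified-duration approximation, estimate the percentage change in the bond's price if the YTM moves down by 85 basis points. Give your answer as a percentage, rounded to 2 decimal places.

Periodic yield y = 0.015. Modified duration first:
  t   CF        PV=CF/(1+0.015)^t    t·PV
  1        10.00         9.8522         9.8522
  2        10.00         9.7066        19.4132
  3        10.00         9.5632        28.6895
  4        10.00         9.4218        37.6874
  5        10.00         9.2826        46.4130
  6        10.00         9.1454        54.8725
  7       510.00       459.5237     3,216.6656
  Σ                    516.4955     3,413.5935
P = 516.4955; D_Mac = 6.60914 yrs; D_mod = 6.60914/(1+0.015) = 6.51147 yrs.
ΔP/P ≈ -D_mod · Δy = -6.51147 × (-0.0085) = +0.055348 = +5.5348%.

+5.53%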